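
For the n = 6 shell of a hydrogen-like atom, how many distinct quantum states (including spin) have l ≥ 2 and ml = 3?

6

For n = 6, l ranges over 0 … 5.
Contributions: l=3 → 1; l=4 → 1; l=5 → 1.
Orbitals: 1 + 1 + 1 = 3. Each orbital carries two spin states, so 3 × 2 = 6 states.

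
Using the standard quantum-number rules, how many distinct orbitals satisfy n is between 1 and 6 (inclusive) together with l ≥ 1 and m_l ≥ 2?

20

Work shell by shell — for each n, count the (l, m_l) pairs that satisfy l ≥ 1 and m_l ≥ 2:
n=3 → 1; n=4 → 3; n=5 → 6; n=6 → 10.
Total orbitals: 1 + 3 + 6 + 10 = 20.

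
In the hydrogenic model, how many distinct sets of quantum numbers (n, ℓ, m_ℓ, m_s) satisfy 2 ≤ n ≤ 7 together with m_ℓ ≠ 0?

Count contributing orbitals for each principal shell:
n=2 → 2; n=3 → 6; n=4 → 12; n=5 → 20; n=6 → 30; n=7 → 42.
Orbitals: 2 + 6 + 12 + 20 + 30 + 42 = 112. Including both spin states (m_s = ±1/2) gives 2 × 112 = 224 states.

224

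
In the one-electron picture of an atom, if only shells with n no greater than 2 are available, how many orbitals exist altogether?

5

Total orbitals = 1² + 2² = 5.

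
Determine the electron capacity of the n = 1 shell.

2

A shell holds 2n² electrons: 2 × 1² = 2 × 1 = 2.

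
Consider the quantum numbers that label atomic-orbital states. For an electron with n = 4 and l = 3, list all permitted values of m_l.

m_l takes every integer from −l to +l. With l = 3 that gives the 7 values -3, -2, -1, 0, 1, 2, 3.

-3, -2, -1, 0, 1, 2, 3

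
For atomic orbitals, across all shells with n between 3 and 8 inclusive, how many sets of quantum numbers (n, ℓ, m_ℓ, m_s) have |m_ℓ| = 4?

Count contributing orbitals for each principal shell:
n=5 → 2; n=6 → 4; n=7 → 6; n=8 → 8.
Orbitals: 2 + 4 + 6 + 8 = 20. Including both spin states (m_s = ±1/2) gives 2 × 20 = 40 states.

40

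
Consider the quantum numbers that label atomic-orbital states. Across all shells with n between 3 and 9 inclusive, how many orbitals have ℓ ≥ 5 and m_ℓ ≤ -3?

40

Per-shell orbital counts meeting the constraint:
n=6 → 3; n=7 → 7; n=8 → 12; n=9 → 18.
Total orbitals: 3 + 7 + 12 + 18 = 40.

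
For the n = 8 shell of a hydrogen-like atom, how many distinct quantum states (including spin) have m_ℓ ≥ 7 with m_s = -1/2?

1

The n = 8 shell has ℓ = 0 through 7; check each.
Orbitals with m_ℓ ≥ 7, by ℓ: ℓ=7 → 1.
Orbitals: 1. With m_s fixed to a single value there is one state per orbital, giving 1 state.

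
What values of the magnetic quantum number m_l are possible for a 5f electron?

-3, -2, -1, 0, 1, 2, 3

The 5f subshell has l = 3, and m_l takes every integer from −l to +l. With l = 3 that gives the 7 values -3, -2, -1, 0, 1, 2, 3.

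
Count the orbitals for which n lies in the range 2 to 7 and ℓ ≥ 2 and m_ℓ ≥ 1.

Per-shell orbital counts meeting the constraint:
n=3 → 2; n=4 → 5; n=5 → 9; n=6 → 14; n=7 → 20.
Total orbitals: 2 + 5 + 9 + 14 + 20 = 50.

50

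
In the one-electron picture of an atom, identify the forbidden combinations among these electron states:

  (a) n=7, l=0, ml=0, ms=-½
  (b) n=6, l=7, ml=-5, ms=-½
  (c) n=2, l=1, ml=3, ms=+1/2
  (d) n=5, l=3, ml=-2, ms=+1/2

(b) has l = 7 ≥ n = 6, violating 0 ≤ l ≤ n−1.
(c) has |ml| = 3 > l = 1, violating −l ≤ ml ≤ l.
The remaining sets (a), (d) satisfy all four rules.

(b) and (c)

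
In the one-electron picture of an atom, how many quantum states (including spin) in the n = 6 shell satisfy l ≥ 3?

Orbitals with l ≥ 3, by l: l=3 → 7; l=4 → 9; l=5 → 11.
Orbitals: 7 + 9 + 11 = 27. Each orbital carries two spin states, so 27 × 2 = 54 states.

54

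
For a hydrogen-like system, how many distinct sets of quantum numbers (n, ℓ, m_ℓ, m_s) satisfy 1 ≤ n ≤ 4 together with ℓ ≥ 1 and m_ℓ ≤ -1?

Work shell by shell — for each n, count the (ℓ, m_ℓ) pairs that satisfy ℓ ≥ 1 and m_ℓ ≤ -1:
n=2 → 1; n=3 → 3; n=4 → 6.
Orbitals: 1 + 3 + 6 = 10. Including both spin states (m_s = ±1/2) gives 2 × 10 = 20 states.

20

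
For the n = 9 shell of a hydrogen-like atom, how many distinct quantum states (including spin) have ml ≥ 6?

12

For n = 9, l ranges over 0 … 8.
Contributions: l=6 → 1; l=7 → 2; l=8 → 3.
Orbitals: 1 + 2 + 3 = 6. Each orbital carries two spin states, so 6 × 2 = 12 states.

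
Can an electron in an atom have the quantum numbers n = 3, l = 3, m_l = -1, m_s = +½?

No

The orbital quantum number must satisfy 0 ≤ l ≤ n−1. With n = 3 the allowed l values are 0, 1, 2, so l = 3 is out of range.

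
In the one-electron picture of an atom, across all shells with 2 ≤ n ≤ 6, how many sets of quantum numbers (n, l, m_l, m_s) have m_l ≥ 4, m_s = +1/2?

4

Per-shell orbital counts meeting the constraint:
n=5 → 1; n=6 → 3.
Orbitals: 1 + 3 = 4. With m_s fixed to +1/2 there is one state per orbital, so 4 states.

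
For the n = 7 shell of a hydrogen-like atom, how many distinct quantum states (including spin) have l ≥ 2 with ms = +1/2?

45

With n = 7 the allowed l are 0, 1, …, 6.
Orbitals with l ≥ 2, by l: l=2 → 5; l=3 → 7; l=4 → 9; l=5 → 11; l=6 → 13.
Orbitals: 5 + 7 + 9 + 11 + 13 = 45. With ms fixed to a single value there is one state per orbital, giving 45 states.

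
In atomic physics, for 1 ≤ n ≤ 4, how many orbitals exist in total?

30

Total orbitals = 1² + 2² + 3² + 4² = 30.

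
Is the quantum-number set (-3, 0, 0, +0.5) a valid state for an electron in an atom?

The principal quantum number must be a positive integer (n ≥ 1), but here n = -3.

Not allowed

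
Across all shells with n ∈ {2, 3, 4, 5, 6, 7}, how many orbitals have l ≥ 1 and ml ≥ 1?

For each n in the range, tally the orbitals obeying l ≥ 1 and ml ≥ 1:
n=2 → 1; n=3 → 3; n=4 → 6; n=5 → 10; n=6 → 15; n=7 → 21.
Total orbitals: 1 + 3 + 6 + 10 + 15 + 21 = 56.

56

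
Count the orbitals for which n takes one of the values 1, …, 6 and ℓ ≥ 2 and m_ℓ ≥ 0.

40

Treat each shell separately and count matching orbitals:
n=3 → 3; n=4 → 7; n=5 → 12; n=6 → 18.
Total orbitals: 3 + 7 + 12 + 18 = 40.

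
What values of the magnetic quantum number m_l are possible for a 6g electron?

The 6g subshell has l = 4, and m_l takes every integer from −l to +l. With l = 4 that gives the 9 values -4, -3, -2, -1, 0, 1, 2, 3, 4.

-4, -3, -2, -1, 0, 1, 2, 3, 4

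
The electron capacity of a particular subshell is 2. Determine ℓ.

2(2ℓ+1) = 2 ⇒ 2ℓ+1 = 1 ⇒ ℓ = 0.

ℓ = 0 (s)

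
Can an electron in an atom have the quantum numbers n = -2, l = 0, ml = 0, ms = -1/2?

No

The principal quantum number must be a positive integer (n ≥ 1), but here n = -2.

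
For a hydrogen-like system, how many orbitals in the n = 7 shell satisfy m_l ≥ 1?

For n = 7, l ranges over 0 … 6.
The (l, m_l) pairs meeting m_l ≥ 1 give: l=1 → 1; l=2 → 2; l=3 → 3; l=4 → 4; l=5 → 5; l=6 → 6.
Total orbitals: 1 + 2 + 3 + 4 + 5 + 6 = 21.

21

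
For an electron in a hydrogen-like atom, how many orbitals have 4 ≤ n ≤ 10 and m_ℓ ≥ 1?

161

Go shell by shell, enumerating (ℓ, m_ℓ) with m_ℓ ≥ 1:
n=4 → 6; n=5 → 10; n=6 → 15; n=7 → 21; n=8 → 28; n=9 → 36; n=10 → 45.
Total orbitals: 6 + 10 + 15 + 21 + 28 + 36 + 45 = 161.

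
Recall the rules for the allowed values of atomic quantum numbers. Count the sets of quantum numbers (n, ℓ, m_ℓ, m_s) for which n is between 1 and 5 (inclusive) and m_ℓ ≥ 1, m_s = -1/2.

Per-shell orbital counts meeting the constraint:
n=2 → 1; n=3 → 3; n=4 → 6; n=5 → 10.
Orbitals: 1 + 3 + 6 + 10 = 20. With m_s fixed to -1/2 there is one state per orbital, so 20 states.

20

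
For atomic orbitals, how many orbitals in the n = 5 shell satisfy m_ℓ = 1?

Per ℓ-value: ℓ=1 → 1; ℓ=2 → 1; ℓ=3 → 1; ℓ=4 → 1.
Total orbitals: 1 + 1 + 1 + 1 = 4.

4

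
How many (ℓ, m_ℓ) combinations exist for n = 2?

The n = 2 shell contains n² = 2² = 4 orbitals.

4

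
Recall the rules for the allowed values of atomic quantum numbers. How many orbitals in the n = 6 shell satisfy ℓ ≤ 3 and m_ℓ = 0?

4

For n = 6, ℓ ranges over 0 … 5.
Orbitals with ℓ ≤ 3 and m_ℓ = 0, by ℓ: ℓ=0 → 1; ℓ=1 → 1; ℓ=2 → 1; ℓ=3 → 1.
Total orbitals: 1 + 1 + 1 + 1 = 4.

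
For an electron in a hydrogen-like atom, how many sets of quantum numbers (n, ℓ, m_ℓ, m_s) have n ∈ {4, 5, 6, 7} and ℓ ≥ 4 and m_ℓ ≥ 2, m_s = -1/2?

22

Count contributing orbitals for each principal shell:
n=5 → 3; n=6 → 7; n=7 → 12.
Orbitals: 3 + 7 + 12 = 22. With m_s fixed to -1/2 there is one state per orbital, so 22 states.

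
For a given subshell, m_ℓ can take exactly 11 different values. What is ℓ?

ℓ = 5 (h)

m_ℓ ranges over 2ℓ+1 integers, so 2ℓ+1 = 11 ⇒ ℓ = 5.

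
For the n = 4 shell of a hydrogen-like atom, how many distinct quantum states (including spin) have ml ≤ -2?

Go through l = 0, …, 3 (the values permitted for n = 4).
Per l-value: l=2 → 1; l=3 → 2.
Orbitals: 1 + 2 = 3. Each orbital carries two spin states, so 3 × 2 = 6 states.

6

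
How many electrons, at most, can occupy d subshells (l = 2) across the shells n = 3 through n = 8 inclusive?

60

A d subshell (l = 2) exists for every n ≥ 3, so shells n = 3, 4, 5, 6, 7, 8 each contribute one — 6 subshells.
Since each d subshell holds 2(2·2+1) = 10 electrons, the total is 6 × 10 = 60.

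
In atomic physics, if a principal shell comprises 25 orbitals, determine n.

n = 5

n² = 25 ⇒ n = 5.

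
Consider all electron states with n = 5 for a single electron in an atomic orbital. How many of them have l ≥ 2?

42

The n = 5 shell has l = 0 through 4; check each.
Per l-value: l=2 → 5; l=3 → 7; l=4 → 9.
Orbitals: 5 + 7 + 9 = 21. Each orbital carries two spin states, so 21 × 2 = 42 states.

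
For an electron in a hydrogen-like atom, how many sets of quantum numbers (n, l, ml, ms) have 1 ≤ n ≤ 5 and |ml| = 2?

24

Count contributing orbitals for each principal shell:
n=3 → 2; n=4 → 4; n=5 → 6.
Orbitals: 2 + 4 + 6 = 12. Including both spin states (ms = ±1/2) gives 2 × 12 = 24 states.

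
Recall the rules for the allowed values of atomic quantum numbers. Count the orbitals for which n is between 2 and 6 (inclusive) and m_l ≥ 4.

4

Work shell by shell — for each n, count the (l, m_l) pairs that satisfy m_l ≥ 4:
n=5 → 1; n=6 → 3.
Total orbitals: 1 + 3 = 4.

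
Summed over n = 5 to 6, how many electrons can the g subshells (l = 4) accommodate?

A g subshell (l = 4) exists for every n ≥ 5, so shells n = 5, 6 each contribute one — 2 subshells.
Since each g subshell holds 2(2·4+1) = 18 electrons, the total is 2 × 18 = 36.

36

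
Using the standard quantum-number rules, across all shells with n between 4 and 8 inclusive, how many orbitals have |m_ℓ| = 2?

Treat each shell separately and count matching orbitals:
n=4 → 4; n=5 → 6; n=6 → 8; n=7 → 10; n=8 → 12.
Total orbitals: 4 + 6 + 8 + 10 + 12 = 40.

40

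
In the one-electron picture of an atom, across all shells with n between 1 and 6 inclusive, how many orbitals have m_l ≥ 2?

For each n in the range, tally the orbitals obeying m_l ≥ 2:
n=3 → 1; n=4 → 3; n=5 → 6; n=6 → 10.
Total orbitals: 1 + 3 + 6 + 10 = 20.

20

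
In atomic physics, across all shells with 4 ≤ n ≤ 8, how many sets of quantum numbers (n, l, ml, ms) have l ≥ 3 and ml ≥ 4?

Count contributing orbitals for each principal shell:
n=5 → 1; n=6 → 3; n=7 → 6; n=8 → 10.
Orbitals: 1 + 3 + 6 + 10 = 20. Including both spin states (ms = ±1/2) gives 2 × 20 = 40 states.

40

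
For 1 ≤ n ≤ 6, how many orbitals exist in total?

91

Total orbitals = 1² + 2² + 3² + 4² + 5² + 6² = 91.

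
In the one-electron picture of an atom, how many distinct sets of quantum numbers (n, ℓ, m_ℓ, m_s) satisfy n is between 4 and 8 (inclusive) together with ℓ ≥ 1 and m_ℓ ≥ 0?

For each n in the range, tally the orbitals obeying ℓ ≥ 1 and m_ℓ ≥ 0:
n=4 → 9; n=5 → 14; n=6 → 20; n=7 → 27; n=8 → 35.
Orbitals: 9 + 14 + 20 + 27 + 35 = 105. Including both spin states (m_s = ±1/2) gives 2 × 105 = 210 states.

210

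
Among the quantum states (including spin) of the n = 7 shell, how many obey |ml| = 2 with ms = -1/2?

For n = 7, l ranges over 0 … 6.
Per l-value: l=2 → 2; l=3 → 2; l=4 → 2; l=5 → 2; l=6 → 2.
Orbitals: 2 + 2 + 2 + 2 + 2 = 10. With ms fixed to a single value there is one state per orbital, giving 10 states.

10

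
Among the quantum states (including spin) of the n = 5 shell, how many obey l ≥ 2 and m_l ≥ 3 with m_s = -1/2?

3

For n = 5, l ranges over 0 … 4.
Orbitals with l ≥ 2 and m_l ≥ 3, by l: l=3 → 1; l=4 → 2.
Orbitals: 1 + 2 = 3. With m_s fixed to a single value there is one state per orbital, giving 3 states.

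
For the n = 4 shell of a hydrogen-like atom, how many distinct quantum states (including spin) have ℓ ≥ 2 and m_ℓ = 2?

4

For n = 4, ℓ ranges over 0 … 3.
Orbitals with ℓ ≥ 2 and m_ℓ = 2, by ℓ: ℓ=2 → 1; ℓ=3 → 1.
Orbitals: 1 + 1 = 2. Each orbital carries two spin states, so 2 × 2 = 4 states.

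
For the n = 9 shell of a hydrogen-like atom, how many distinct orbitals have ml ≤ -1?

The n = 9 shell has l = 0 through 8; check each.
Per l-value: l=1 → 1; l=2 → 2; l=3 → 3; l=4 → 4; l=5 → 5; l=6 → 6; l=7 → 7; l=8 → 8.
Total orbitals: 1 + 2 + 3 + 4 + 5 + 6 + 7 + 8 = 36.

36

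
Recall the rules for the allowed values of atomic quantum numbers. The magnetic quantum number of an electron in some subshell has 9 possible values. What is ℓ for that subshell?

ℓ = 4 (g)

m_ℓ ranges over 2ℓ+1 integers, so 2ℓ+1 = 9 ⇒ ℓ = 4.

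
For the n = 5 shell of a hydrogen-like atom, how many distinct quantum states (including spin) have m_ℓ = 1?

Orbitals with m_ℓ = 1, by ℓ: ℓ=1 → 1; ℓ=2 → 1; ℓ=3 → 1; ℓ=4 → 1.
Orbitals: 1 + 1 + 1 + 1 = 4. Each orbital carries two spin states, so 4 × 2 = 8 states.

8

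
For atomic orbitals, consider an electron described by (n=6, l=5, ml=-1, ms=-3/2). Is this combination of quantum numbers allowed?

The spin quantum number for an electron can only be ms = +1/2 or −1/2; ms = -3/2 is not one of those.

No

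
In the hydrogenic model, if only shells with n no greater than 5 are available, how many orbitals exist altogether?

Total orbitals = 1² + 2² + 3² + 4² + 5² = 55.

55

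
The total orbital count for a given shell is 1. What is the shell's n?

n = 1

n² = 1 ⇒ n = 1.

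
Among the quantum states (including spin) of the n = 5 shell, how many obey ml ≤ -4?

Orbitals with ml ≤ -4, by l: l=4 → 1.
Orbitals: 1. Each orbital carries two spin states, so 1 × 2 = 2 states.

2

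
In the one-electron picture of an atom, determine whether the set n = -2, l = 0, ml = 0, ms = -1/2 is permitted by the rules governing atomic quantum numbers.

Not allowed

The principal quantum number must be a positive integer (n ≥ 1), but here n = -2.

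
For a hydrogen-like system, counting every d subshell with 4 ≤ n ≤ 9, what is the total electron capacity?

A d subshell (ℓ = 2) exists for every n ≥ 3, so shells n = 4, 5, 6, 7, 8, 9 each contribute one — 6 subshells.
Since each d subshell holds 2(2·2+1) = 10 electrons, the total is 6 × 10 = 60.

60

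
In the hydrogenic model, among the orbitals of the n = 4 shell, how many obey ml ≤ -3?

1

With n = 4 the allowed l are 0, 1, …, 3.
Contributions: l=3 → 1.
Total orbitals: 1.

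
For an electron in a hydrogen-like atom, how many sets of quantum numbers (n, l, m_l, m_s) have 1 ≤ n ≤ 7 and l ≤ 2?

100

Count contributing orbitals for each principal shell:
n=1 → 1; n=2 → 4; n=3 → 9; n=4 → 9; n=5 → 9; n=6 → 9; n=7 → 9.
Orbitals: 1 + 4 + 9 + 9 + 9 + 9 + 9 = 50. Including both spin states (m_s = ±1/2) gives 2 × 50 = 100 states.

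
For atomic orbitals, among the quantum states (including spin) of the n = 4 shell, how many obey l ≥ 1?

30

Go through l = 0, …, 3 (the values permitted for n = 4).
Orbitals with l ≥ 1, by l: l=1 → 3; l=2 → 5; l=3 → 7.
Orbitals: 3 + 5 + 7 = 15. Each orbital carries two spin states, so 15 × 2 = 30 states.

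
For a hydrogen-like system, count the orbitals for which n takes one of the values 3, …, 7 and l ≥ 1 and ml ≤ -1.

Work shell by shell — for each n, count the (l, ml) pairs that satisfy l ≥ 1 and ml ≤ -1:
n=3 → 3; n=4 → 6; n=5 → 10; n=6 → 15; n=7 → 21.
Total orbitals: 3 + 6 + 10 + 15 + 21 = 55.

55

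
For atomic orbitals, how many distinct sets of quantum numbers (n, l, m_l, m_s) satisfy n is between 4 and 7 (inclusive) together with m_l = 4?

Per-shell orbital counts meeting the constraint:
n=5 → 1; n=6 → 2; n=7 → 3.
Orbitals: 1 + 2 + 3 = 6. Including both spin states (m_s = ±1/2) gives 2 × 6 = 12 states.

12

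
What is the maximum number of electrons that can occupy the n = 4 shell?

32

A shell holds 2n² electrons: 2 × 4² = 2 × 16 = 32.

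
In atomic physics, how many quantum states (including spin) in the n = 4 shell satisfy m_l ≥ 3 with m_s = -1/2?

1

Go through l = 0, …, 3 (the values permitted for n = 4).
The (l, m_l) pairs meeting m_l ≥ 3 give: l=3 → 1.
Orbitals: 1. With m_s fixed to a single value there is one state per orbital, giving 1 state.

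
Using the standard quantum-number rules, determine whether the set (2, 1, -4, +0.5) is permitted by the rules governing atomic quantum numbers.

No

The magnetic quantum number must satisfy −l ≤ ml ≤ l. With l = 1, ml can only be -1, 0, 1, so ml = -4 is forbidden.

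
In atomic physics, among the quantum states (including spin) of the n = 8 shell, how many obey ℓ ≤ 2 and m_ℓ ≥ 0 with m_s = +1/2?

For n = 8, ℓ ranges over 0 … 7.
The (ℓ, m_ℓ) pairs meeting ℓ ≤ 2 and m_ℓ ≥ 0 give: ℓ=0 → 1; ℓ=1 → 2; ℓ=2 → 3.
Orbitals: 1 + 2 + 3 = 6. With m_s fixed to a single value there is one state per orbital, giving 6 states.

6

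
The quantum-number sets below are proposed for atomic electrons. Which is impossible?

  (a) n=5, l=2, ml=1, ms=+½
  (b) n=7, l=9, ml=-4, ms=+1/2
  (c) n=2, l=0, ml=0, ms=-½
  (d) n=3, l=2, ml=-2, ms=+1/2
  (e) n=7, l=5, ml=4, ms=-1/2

(b)

(b) has l = 9 ≥ n = 7, violating 0 ≤ l ≤ n−1.
The remaining sets (a), (c), (d), (e) satisfy all four rules.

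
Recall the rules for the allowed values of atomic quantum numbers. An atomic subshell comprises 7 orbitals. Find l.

2l+1 = 7 gives l = 3.

l = 3 (f)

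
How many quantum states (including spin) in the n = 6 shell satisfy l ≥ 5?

For n = 6, l ranges over 0 … 5.
Orbitals with l ≥ 5, by l: l=5 → 11.
Orbitals: 11. Each orbital carries two spin states, so 11 × 2 = 22 states.

22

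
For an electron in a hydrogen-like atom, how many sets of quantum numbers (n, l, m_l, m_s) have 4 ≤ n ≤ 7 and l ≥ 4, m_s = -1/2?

Treat each shell separately and count matching orbitals:
n=5 → 9; n=6 → 20; n=7 → 33.
Orbitals: 9 + 20 + 33 = 62. With m_s fixed to -1/2 there is one state per orbital, so 62 states.

62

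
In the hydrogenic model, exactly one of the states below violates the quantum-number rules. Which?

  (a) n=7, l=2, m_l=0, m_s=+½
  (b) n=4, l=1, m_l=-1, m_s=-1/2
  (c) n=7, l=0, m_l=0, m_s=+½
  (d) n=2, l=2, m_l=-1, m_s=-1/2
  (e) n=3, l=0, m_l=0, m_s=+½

(d) has l = 2 ≥ n = 2, violating 0 ≤ l ≤ n−1.
The remaining sets (a), (b), (c), (e) satisfy all four rules.

(d)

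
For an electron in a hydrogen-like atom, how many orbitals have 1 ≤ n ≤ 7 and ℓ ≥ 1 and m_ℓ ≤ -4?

For each n in the range, tally the orbitals obeying ℓ ≥ 1 and m_ℓ ≤ -4:
n=5 → 1; n=6 → 3; n=7 → 6.
Total orbitals: 1 + 3 + 6 = 10.

10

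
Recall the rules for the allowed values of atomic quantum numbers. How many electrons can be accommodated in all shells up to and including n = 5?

Total orbitals = 1² + 2² + 3² + 4² + 5² = 55. Doubling for spin gives 110 electrons.

110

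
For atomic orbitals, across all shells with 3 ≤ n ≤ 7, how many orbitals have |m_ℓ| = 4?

Count contributing orbitals for each principal shell:
n=5 → 2; n=6 → 4; n=7 → 6.
Total orbitals: 2 + 4 + 6 = 12.

12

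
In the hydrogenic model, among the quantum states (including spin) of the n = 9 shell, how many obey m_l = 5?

8

The (l, m_l) pairs meeting m_l = 5 give: l=5 → 1; l=6 → 1; l=7 → 1; l=8 → 1.
Orbitals: 1 + 1 + 1 + 1 = 4. Each orbital carries two spin states, so 4 × 2 = 8 states.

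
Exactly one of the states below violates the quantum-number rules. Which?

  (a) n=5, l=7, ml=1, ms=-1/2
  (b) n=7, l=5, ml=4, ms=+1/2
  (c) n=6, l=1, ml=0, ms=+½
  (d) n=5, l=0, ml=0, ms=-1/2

(a)

(a) has l = 7 ≥ n = 5, violating 0 ≤ l ≤ n−1.
The remaining sets (b), (c), (d) satisfy all four rules.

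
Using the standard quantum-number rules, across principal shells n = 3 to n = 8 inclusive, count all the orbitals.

199

Shell n has n² orbitals: 3²=9 + 4²=16 + 5²=25 + 6²=36 + 7²=49 + 8²=64 = 199 orbitals.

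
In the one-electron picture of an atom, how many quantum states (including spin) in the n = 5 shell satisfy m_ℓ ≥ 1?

With n = 5 the allowed ℓ are 0, 1, …, 4.
The (ℓ, m_ℓ) pairs meeting m_ℓ ≥ 1 give: ℓ=1 → 1; ℓ=2 → 2; ℓ=3 → 3; ℓ=4 → 4.
Orbitals: 1 + 2 + 3 + 4 = 10. Each orbital carries two spin states, so 10 × 2 = 20 states.

20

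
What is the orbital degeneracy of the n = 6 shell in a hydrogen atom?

36

The n = 6 shell contains n² = 6² = 36 orbitals.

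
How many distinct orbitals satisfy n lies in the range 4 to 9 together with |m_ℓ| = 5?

20

For each n in the range, tally the orbitals obeying |m_ℓ| = 5:
n=6 → 2; n=7 → 4; n=8 → 6; n=9 → 8.
Total orbitals: 2 + 4 + 6 + 8 = 20.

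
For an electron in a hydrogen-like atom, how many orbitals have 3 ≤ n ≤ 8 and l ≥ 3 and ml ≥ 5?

10

Count contributing orbitals for each principal shell:
n=6 → 1; n=7 → 3; n=8 → 6.
Total orbitals: 1 + 3 + 6 = 10.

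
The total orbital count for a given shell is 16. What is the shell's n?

n = 4

n² = 16 ⇒ n = 4.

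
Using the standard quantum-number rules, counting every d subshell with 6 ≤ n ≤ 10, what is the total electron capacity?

A d subshell (ℓ = 2) exists for every n ≥ 3, so shells n = 6, 7, 8, 9, 10 each contribute one — 5 subshells.
Since each d subshell holds 2(2·2+1) = 10 electrons, the total is 5 × 10 = 50.

50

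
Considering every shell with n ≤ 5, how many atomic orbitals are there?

Total orbitals = 1² + 2² + 3² + 4² + 5² = 55.

55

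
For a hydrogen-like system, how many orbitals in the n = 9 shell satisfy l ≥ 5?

56

The (l, ml) pairs meeting l ≥ 5 give: l=5 → 11; l=6 → 13; l=7 → 15; l=8 → 17.
Total orbitals: 11 + 13 + 15 + 17 = 56.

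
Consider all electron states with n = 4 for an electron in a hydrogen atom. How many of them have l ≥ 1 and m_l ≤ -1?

Per l-value: l=1 → 1; l=2 → 2; l=3 → 3.
Orbitals: 1 + 2 + 3 = 6. Each orbital carries two spin states, so 6 × 2 = 12 states.

12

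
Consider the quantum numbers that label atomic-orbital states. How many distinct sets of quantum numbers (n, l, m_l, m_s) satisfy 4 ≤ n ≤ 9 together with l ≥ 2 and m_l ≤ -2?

166

Per-shell orbital counts meeting the constraint:
n=4 → 3; n=5 → 6; n=6 → 10; n=7 → 15; n=8 → 21; n=9 → 28.
Orbitals: 3 + 6 + 10 + 15 + 21 + 28 = 83. Including both spin states (m_s = ±1/2) gives 2 × 83 = 166 states.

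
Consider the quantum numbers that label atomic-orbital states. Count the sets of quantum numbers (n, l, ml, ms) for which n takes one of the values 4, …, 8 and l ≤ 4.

Go shell by shell, enumerating (l, ml) with l ≤ 4:
n=4 → 16; n=5 → 25; n=6 → 25; n=7 → 25; n=8 → 25.
Orbitals: 16 + 25 + 25 + 25 + 25 = 116. Including both spin states (ms = ±1/2) gives 2 × 116 = 232 states.

232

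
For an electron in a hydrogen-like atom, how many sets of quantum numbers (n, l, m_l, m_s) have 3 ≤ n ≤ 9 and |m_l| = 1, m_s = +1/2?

70

Work shell by shell — for each n, count the (l, m_l) pairs that satisfy |m_l| = 1:
n=3 → 4; n=4 → 6; n=5 → 8; n=6 → 10; n=7 → 12; n=8 → 14; n=9 → 16.
Orbitals: 4 + 6 + 8 + 10 + 12 + 14 + 16 = 70. With m_s fixed to +1/2 there is one state per orbital, so 70 states.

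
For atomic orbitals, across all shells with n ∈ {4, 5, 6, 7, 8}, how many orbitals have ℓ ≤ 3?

Work shell by shell — for each n, count the (ℓ, m_ℓ) pairs that satisfy ℓ ≤ 3:
n=4 → 16; n=5 → 16; n=6 → 16; n=7 → 16; n=8 → 16.
Total orbitals: 16 + 16 + 16 + 16 + 16 = 80.

80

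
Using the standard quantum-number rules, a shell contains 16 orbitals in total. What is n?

n = 4

n² = 16 ⇒ n = 4.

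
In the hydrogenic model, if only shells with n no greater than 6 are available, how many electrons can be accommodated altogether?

Total orbitals = 1² + 2² + 3² + 4² + 5² + 6² = 91. Doubling for spin gives 182 electrons.

182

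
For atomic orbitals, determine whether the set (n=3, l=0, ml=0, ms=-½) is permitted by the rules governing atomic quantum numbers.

Valid

n = 3 is a positive integer. l = 0 satisfies 0 ≤ l ≤ n−1 = 2. ml = 0 lies in the range −l … +l (here 0). ms = -1/2 is one of ±1/2.
All four constraints are satisfied.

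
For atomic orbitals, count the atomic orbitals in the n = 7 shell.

The n = 7 shell contains n² = 7² = 49 orbitals.

49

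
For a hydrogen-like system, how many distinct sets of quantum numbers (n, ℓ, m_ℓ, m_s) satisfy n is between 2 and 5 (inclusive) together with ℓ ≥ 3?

46

Count contributing orbitals for each principal shell:
n=4 → 7; n=5 → 16.
Orbitals: 7 + 16 = 23. Including both spin states (m_s = ±1/2) gives 2 × 23 = 46 states.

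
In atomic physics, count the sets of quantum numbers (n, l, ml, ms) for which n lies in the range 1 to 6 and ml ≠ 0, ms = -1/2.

70

Count contributing orbitals for each principal shell:
n=2 → 2; n=3 → 6; n=4 → 12; n=5 → 20; n=6 → 30.
Orbitals: 2 + 6 + 12 + 20 + 30 = 70. With ms fixed to -1/2 there is one state per orbital, so 70 states.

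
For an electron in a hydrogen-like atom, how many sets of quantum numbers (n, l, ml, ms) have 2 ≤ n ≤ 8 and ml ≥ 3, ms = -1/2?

Go shell by shell, enumerating (l, ml) with ml ≥ 3:
n=4 → 1; n=5 → 3; n=6 → 6; n=7 → 10; n=8 → 15.
Orbitals: 1 + 3 + 6 + 10 + 15 = 35. With ms fixed to -1/2 there is one state per orbital, so 35 states.

35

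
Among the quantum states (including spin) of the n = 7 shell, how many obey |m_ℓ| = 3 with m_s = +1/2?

Go through ℓ = 0, …, 6 (the values permitted for n = 7).
Per ℓ-value: ℓ=3 → 2; ℓ=4 → 2; ℓ=5 → 2; ℓ=6 → 2.
Orbitals: 2 + 2 + 2 + 2 = 8. With m_s fixed to a single value there is one state per orbital, giving 8 states.

8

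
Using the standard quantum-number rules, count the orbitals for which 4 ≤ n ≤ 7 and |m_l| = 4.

Treat each shell separately and count matching orbitals:
n=5 → 2; n=6 → 4; n=7 → 6.
Total orbitals: 2 + 4 + 6 = 12.

12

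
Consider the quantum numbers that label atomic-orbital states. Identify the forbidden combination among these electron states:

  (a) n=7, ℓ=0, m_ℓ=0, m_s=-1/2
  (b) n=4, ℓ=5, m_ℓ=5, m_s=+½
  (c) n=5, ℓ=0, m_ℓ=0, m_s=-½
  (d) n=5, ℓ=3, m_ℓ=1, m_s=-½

(b)

(b) has ℓ = 5 ≥ n = 4, violating 0 ≤ ℓ ≤ n−1.
The remaining sets (a), (c), (d) satisfy all four rules.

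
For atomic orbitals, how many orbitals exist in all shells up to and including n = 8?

Total orbitals = 1² + 2² + 3² + 4² + 5² + 6² + 7² + 8² = 204.

204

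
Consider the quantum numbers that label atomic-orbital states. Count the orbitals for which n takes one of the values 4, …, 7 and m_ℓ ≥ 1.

For each n in the range, tally the orbitals obeying m_ℓ ≥ 1:
n=4 → 6; n=5 → 10; n=6 → 15; n=7 → 21.
Total orbitals: 6 + 10 + 15 + 21 = 52.

52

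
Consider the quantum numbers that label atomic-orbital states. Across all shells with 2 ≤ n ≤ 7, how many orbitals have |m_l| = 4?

Count contributing orbitals for each principal shell:
n=5 → 2; n=6 → 4; n=7 → 6.
Total orbitals: 2 + 4 + 6 = 12.

12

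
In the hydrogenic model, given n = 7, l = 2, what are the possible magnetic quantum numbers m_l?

-2, -1, 0, 1, 2

m_l takes every integer from −l to +l. With l = 2 that gives the 5 values -2, -1, 0, 1, 2.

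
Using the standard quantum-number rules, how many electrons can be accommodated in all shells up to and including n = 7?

Total orbitals = 1² + 2² + 3² + 4² + 5² + 6² + 7² = 140. Doubling for spin gives 280 electrons.

280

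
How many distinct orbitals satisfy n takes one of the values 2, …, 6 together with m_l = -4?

Per-shell orbital counts meeting the constraint:
n=5 → 1; n=6 → 2.
Total orbitals: 1 + 2 = 3.

3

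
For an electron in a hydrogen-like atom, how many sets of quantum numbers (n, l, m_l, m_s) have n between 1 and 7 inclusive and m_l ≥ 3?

For each n in the range, tally the orbitals obeying m_l ≥ 3:
n=4 → 1; n=5 → 3; n=6 → 6; n=7 → 10.
Orbitals: 1 + 3 + 6 + 10 = 20. Including both spin states (m_s = ±1/2) gives 2 × 20 = 40 states.

40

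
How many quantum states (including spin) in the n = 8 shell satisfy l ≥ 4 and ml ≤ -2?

For n = 8, l ranges over 0 … 7.
Per l-value: l=4 → 3; l=5 → 4; l=6 → 5; l=7 → 6.
Orbitals: 3 + 4 + 5 + 6 = 18. Each orbital carries two spin states, so 18 × 2 = 36 states.

36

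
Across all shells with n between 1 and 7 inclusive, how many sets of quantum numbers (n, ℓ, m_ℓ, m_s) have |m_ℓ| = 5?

12

Go shell by shell, enumerating (ℓ, m_ℓ) with |m_ℓ| = 5:
n=6 → 2; n=7 → 4.
Orbitals: 2 + 4 = 6. Including both spin states (m_s = ±1/2) gives 2 × 6 = 12 states.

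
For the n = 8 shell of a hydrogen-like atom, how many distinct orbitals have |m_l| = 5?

For n = 8, l ranges over 0 … 7.
Contributions: l=5 → 2; l=6 → 2; l=7 → 2.
Total orbitals: 2 + 2 + 2 = 6.

6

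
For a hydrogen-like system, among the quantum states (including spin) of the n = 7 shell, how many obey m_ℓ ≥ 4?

Go through ℓ = 0, …, 6 (the values permitted for n = 7).
The (ℓ, m_ℓ) pairs meeting m_ℓ ≥ 4 give: ℓ=4 → 1; ℓ=5 → 2; ℓ=6 → 3.
Orbitals: 1 + 2 + 3 = 6. Each orbital carries two spin states, so 6 × 2 = 12 states.

12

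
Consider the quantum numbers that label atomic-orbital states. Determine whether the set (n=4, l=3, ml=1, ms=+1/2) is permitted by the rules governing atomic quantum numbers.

n = 4 is a positive integer. l = 3 satisfies 0 ≤ l ≤ n−1 = 3. ml = 1 lies in the range −l … +l (here −3 … 3). ms = +1/2 is one of ±1/2.
All four constraints are satisfied.

Yes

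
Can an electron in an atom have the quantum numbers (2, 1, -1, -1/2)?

Allowed

n = 2 is a positive integer. l = 1 satisfies 0 ≤ l ≤ n−1 = 1. m_l = -1 lies in the range −l … +l (here −1 … 1). m_s = -1/2 is one of ±1/2.
All four constraints are satisfied.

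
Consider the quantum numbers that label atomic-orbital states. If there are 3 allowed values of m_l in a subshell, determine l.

l = 1 (p)

m_l ranges over 2l+1 integers, so 2l+1 = 3 ⇒ l = 1.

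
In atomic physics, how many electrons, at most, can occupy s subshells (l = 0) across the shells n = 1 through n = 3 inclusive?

An s subshell (l = 0) exists for every n ≥ 1, so shells n = 1, 2, 3 each contribute one — 3 subshells.
Since each s subshell holds 2(2·0+1) = 2 electrons, the total is 3 × 2 = 6.

6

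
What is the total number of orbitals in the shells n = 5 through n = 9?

Shell n has n² orbitals: 5²=25 + 6²=36 + 7²=49 + 8²=64 + 9²=81 = 255 orbitals.

255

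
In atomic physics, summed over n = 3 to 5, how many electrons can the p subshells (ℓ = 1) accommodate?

A p subshell (ℓ = 1) exists for every n ≥ 2, so shells n = 3, 4, 5 each contribute one — 3 subshells.
Since each p subshell holds 2(2·1+1) = 6 electrons, the total is 3 × 6 = 18.

18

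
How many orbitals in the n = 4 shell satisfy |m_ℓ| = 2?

4

Orbitals with |m_ℓ| = 2, by ℓ: ℓ=2 → 2; ℓ=3 → 2.
Total orbitals: 2 + 2 = 4.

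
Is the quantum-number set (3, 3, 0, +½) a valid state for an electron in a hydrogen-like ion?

Not allowed

The orbital quantum number must satisfy 0 ≤ l ≤ n−1. With n = 3 the allowed l values are 0, 1, 2, so l = 3 is out of range.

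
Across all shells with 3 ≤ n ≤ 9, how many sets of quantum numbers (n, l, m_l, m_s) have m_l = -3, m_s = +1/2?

Go shell by shell, enumerating (l, m_l) with m_l = -3:
n=4 → 1; n=5 → 2; n=6 → 3; n=7 → 4; n=8 → 5; n=9 → 6.
Orbitals: 1 + 2 + 3 + 4 + 5 + 6 = 21. With m_s fixed to +1/2 there is one state per orbital, so 21 states.

21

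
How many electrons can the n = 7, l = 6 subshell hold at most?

26

A subshell with l = 6 has 2l+1 = 13 orbitals, each holding 2 electrons (spin ±1/2), so 13 × 2 = 26.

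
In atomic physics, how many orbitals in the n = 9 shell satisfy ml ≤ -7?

3

With n = 9 the allowed l are 0, 1, …, 8.
Contributions: l=7 → 1; l=8 → 2.
Total orbitals: 1 + 2 = 3.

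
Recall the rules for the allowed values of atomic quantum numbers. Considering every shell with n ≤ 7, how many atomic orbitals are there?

Total orbitals = 1² + 2² + 3² + 4² + 5² + 6² + 7² = 140.

140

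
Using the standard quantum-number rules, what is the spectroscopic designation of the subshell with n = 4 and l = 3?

4f

l = 3 corresponds to the letter 'f', so the subshell is 4f.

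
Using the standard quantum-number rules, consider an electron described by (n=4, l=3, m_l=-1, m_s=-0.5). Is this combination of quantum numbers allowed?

Yes

n = 4 is a positive integer. l = 3 satisfies 0 ≤ l ≤ n−1 = 3. m_l = -1 lies in the range −l … +l (here −3 … 3). m_s = -1/2 is one of ±1/2.
All four constraints are satisfied.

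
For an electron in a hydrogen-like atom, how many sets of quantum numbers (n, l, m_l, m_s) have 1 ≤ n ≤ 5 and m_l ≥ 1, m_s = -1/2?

Treat each shell separately and count matching orbitals:
n=2 → 1; n=3 → 3; n=4 → 6; n=5 → 10.
Orbitals: 1 + 3 + 6 + 10 = 20. With m_s fixed to -1/2 there is one state per orbital, so 20 states.

20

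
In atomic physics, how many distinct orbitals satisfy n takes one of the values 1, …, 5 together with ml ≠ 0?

Go shell by shell, enumerating (l, ml) with ml ≠ 0:
n=2 → 2; n=3 → 6; n=4 → 12; n=5 → 20.
Total orbitals: 2 + 6 + 12 + 20 = 40.

40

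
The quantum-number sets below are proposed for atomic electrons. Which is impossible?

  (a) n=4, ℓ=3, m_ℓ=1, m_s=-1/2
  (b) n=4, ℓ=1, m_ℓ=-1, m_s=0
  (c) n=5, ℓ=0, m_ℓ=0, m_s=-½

(b)

(b) has m_s = 0, but an electron's spin must be ±1/2.
The remaining sets (a), (c) satisfy all four rules.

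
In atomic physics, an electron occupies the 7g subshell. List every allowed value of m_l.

The 7g subshell has l = 4, and m_l takes every integer from −l to +l. With l = 4 that gives the 9 values -4, -3, -2, -1, 0, 1, 2, 3, 4.

-4, -3, -2, -1, 0, 1, 2, 3, 4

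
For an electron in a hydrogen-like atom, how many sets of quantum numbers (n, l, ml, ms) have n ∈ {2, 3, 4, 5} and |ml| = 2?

24

Per-shell orbital counts meeting the constraint:
n=3 → 2; n=4 → 4; n=5 → 6.
Orbitals: 2 + 4 + 6 = 12. Including both spin states (ms = ±1/2) gives 2 × 12 = 24 states.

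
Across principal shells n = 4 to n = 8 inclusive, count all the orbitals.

190

Shell n has n² orbitals: 4²=16 + 5²=25 + 6²=36 + 7²=49 + 8²=64 = 190 orbitals.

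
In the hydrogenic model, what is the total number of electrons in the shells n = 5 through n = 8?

348

Shell n has n² orbitals: 5²=25 + 6²=36 + 7²=49 + 8²=64 = 174 orbitals.
Two spin states per orbital: 2 × 174 = 348 electrons.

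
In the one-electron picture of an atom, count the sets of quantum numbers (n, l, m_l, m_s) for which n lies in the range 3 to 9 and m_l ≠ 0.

476

For each n in the range, tally the orbitals obeying m_l ≠ 0:
n=3 → 6; n=4 → 12; n=5 → 20; n=6 → 30; n=7 → 42; n=8 → 56; n=9 → 72.
Orbitals: 6 + 12 + 20 + 30 + 42 + 56 + 72 = 238. Including both spin states (m_s = ±1/2) gives 2 × 238 = 476 states.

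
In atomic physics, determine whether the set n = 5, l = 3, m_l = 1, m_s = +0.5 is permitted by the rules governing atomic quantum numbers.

n = 5 is a positive integer. l = 3 satisfies 0 ≤ l ≤ n−1 = 4. m_l = 1 lies in the range −l … +l (here −3 … 3). m_s = +1/2 is one of ±1/2.
All four constraints are satisfied.

Allowed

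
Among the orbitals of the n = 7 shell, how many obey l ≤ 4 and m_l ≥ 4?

1

Go through l = 0, …, 6 (the values permitted for n = 7).
Per l-value: l=4 → 1.
Total orbitals: 1.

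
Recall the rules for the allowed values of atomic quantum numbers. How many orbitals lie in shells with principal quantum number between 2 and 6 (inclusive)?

Shell n has n² orbitals: 2²=4 + 3²=9 + 4²=16 + 5²=25 + 6²=36 = 90 orbitals.

90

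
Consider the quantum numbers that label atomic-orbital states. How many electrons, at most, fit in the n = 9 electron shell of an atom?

A shell holds 2n² electrons: 2 × 9² = 2 × 81 = 162.

162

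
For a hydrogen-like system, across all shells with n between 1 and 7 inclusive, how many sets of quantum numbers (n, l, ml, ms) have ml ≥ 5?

8

Treat each shell separately and count matching orbitals:
n=6 → 1; n=7 → 3.
Orbitals: 1 + 3 = 4. Including both spin states (ms = ±1/2) gives 2 × 4 = 8 states.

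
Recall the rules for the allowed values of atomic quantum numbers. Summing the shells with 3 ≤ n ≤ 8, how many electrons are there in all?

Shell n has n² orbitals: 3²=9 + 4²=16 + 5²=25 + 6²=36 + 7²=49 + 8²=64 = 199 orbitals.
Two spin states per orbital: 2 × 199 = 398 electrons.

398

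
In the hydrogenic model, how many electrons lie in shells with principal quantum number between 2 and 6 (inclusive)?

180

Shell n has n² orbitals: 2²=4 + 3²=9 + 4²=16 + 5²=25 + 6²=36 = 90 orbitals.
Two spin states per orbital: 2 × 90 = 180 electrons.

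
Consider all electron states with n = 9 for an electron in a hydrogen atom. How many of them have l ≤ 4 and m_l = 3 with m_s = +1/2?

With n = 9 the allowed l are 0, 1, …, 8.
Orbitals with l ≤ 4 and m_l = 3, by l: l=3 → 1; l=4 → 1.
Orbitals: 1 + 1 = 2. With m_s fixed to a single value there is one state per orbital, giving 2 states.

2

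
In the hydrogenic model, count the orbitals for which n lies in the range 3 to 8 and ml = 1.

For each n in the range, tally the orbitals obeying ml = 1:
n=3 → 2; n=4 → 3; n=5 → 4; n=6 → 5; n=7 → 6; n=8 → 7.
Total orbitals: 2 + 3 + 4 + 5 + 6 + 7 = 27.

27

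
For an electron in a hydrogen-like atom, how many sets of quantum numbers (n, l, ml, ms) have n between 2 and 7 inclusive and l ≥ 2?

Treat each shell separately and count matching orbitals:
n=3 → 5; n=4 → 12; n=5 → 21; n=6 → 32; n=7 → 45.
Orbitals: 5 + 12 + 21 + 32 + 45 = 115. Including both spin states (ms = ±1/2) gives 2 × 115 = 230 states.

230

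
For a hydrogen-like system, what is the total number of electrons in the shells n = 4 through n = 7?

Shell n has n² orbitals: 4²=16 + 5²=25 + 6²=36 + 7²=49 = 126 orbitals.
Two spin states per orbital: 2 × 126 = 252 electrons.

252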